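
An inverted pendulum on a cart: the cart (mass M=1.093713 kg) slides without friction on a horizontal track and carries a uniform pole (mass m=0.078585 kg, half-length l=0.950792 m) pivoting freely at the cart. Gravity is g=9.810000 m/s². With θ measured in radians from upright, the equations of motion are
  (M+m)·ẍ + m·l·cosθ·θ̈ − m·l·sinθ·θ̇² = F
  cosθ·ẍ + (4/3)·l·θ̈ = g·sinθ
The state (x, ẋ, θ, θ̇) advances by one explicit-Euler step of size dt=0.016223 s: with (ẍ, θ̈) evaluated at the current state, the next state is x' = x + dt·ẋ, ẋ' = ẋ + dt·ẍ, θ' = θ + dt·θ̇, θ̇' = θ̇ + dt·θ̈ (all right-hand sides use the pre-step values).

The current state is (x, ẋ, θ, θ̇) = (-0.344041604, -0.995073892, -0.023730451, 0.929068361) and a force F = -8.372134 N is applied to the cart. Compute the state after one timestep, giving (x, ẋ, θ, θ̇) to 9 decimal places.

sinθ=-0.023728224, cosθ=0.999718446
temp = (F + m·l·θ̇²·sinθ)/(M+m) = (-8.372134 + -0.001530332)/1.172298 = -7.142948578
θ̈ = (g·sinθ − cosθ·temp)/(l·(4/3 − m·cos²θ/(M+m))) = 5.737571562
ẍ = temp − m·l·θ̈·cosθ/(M+m) = -7.508537455
Euler: x'=-0.344041604+0.016223·-0.995073892=-0.360184688, ẋ'=-0.995073892+0.016223·-7.508537455=-1.116884895
       θ'=-0.023730451+0.016223·0.929068361=-0.008658175, θ̇'=0.929068361+0.016223·5.737571562=1.022148984

(-0.360184688, -1.116884895, -0.008658175, 1.022148984)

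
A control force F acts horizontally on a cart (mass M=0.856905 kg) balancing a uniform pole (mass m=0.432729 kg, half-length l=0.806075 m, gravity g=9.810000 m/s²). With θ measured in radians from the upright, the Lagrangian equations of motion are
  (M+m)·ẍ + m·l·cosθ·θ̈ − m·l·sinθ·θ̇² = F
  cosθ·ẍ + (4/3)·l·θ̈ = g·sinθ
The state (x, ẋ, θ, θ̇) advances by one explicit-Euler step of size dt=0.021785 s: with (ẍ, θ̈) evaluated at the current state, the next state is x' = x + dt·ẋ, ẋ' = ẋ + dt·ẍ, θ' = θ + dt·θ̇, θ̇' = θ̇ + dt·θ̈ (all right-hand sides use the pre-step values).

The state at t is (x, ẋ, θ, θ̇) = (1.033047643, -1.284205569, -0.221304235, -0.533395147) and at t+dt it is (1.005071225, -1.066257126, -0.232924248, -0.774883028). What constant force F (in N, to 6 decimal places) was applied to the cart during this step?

F = 9.151650 N

ẍ = (ẋ'−ẋ)/dt = (-1.066257126−-1.284205569)/0.021785 = 10.004519
θ̈ = (θ̇'−θ̇)/dt = (-0.774883028−-0.533395147)/0.021785 = -11.085053
sinθ=-0.219502, cosθ=0.975612
F = (M+m)·ẍ + m·l·cosθ·θ̈ − m·l·sinθ·θ̇² = 12.902168 + -3.772301 − -0.021784 = 9.151650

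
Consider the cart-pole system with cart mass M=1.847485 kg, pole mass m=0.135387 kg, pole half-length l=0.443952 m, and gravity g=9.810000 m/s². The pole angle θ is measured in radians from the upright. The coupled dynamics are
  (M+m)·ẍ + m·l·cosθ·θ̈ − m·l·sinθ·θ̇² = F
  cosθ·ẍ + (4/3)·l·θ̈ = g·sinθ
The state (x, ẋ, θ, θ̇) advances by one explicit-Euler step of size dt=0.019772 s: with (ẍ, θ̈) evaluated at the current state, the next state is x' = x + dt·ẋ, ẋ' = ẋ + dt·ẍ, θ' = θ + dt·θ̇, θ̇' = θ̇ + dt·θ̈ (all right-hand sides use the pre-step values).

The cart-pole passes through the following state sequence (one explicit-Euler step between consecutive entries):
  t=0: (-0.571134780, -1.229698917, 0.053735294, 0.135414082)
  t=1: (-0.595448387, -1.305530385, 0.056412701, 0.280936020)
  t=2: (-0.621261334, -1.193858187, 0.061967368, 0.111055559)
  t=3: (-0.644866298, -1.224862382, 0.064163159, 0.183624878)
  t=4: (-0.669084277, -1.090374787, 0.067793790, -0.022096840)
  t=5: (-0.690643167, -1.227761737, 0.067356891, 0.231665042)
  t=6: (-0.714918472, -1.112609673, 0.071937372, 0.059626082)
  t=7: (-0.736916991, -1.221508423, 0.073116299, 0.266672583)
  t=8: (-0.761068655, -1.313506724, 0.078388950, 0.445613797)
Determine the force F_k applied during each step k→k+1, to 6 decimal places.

F_0 = -7.163223 N
F_1 = 10.683386 N
F_2 = -2.889178 N
F_3 = 12.863119 N
F_4 = -13.008465 N
F_5 = 11.026224 N
F_6 = -10.293353 N
F_7 = -8.684020 N

step 0→1:
  ẍ = (ẋ'−ẋ)/dt = (-1.305530385−-1.229698917)/0.019772 = -3.835296
  θ̈ = (θ̇'−θ̇)/dt = (0.280936020−0.135414082)/0.019772 = 7.360001
  sinθ=0.053709, cosθ=0.998557
  F = (M+m)·ẍ + m·l·cosθ·θ̈ − m·l·sinθ·θ̇² = -7.604901 + 0.441737 − 0.000059 = -7.163223
step 1→2:
  ẍ = (ẋ'−ẋ)/dt = (-1.193858187−-1.305530385)/0.019772 = 5.647997
  θ̈ = (θ̇'−θ̇)/dt = (0.111055559−0.280936020)/0.019772 = -8.591972
  sinθ=0.056383, cosθ=0.998409
  F = (M+m)·ẍ + m·l·cosθ·θ̈ − m·l·sinθ·θ̇² = 11.199255 + -0.515602 − 0.000267 = 10.683386
step 2→3:
  ẍ = (ẋ'−ẋ)/dt = (-1.224862382−-1.193858187)/0.019772 = -1.568086
  θ̈ = (θ̇'−θ̇)/dt = (0.183624878−0.111055559)/0.019772 = 3.670307
  sinθ=0.061928, cosθ=0.998081
  F = (M+m)·ẍ + m·l·cosθ·θ̈ − m·l·sinθ·θ̇² = -3.109314 + 0.220182 − 0.000046 = -2.889178
step 3→4:
  ẍ = (ẋ'−ẋ)/dt = (-1.090374787−-1.224862382)/0.019772 = 6.801922
  θ̈ = (θ̇'−θ̇)/dt = (-0.022096840−0.183624878)/0.019772 = -10.404700
  sinθ=0.064119, cosθ=0.997942
  F = (M+m)·ẍ + m·l·cosθ·θ̈ − m·l·sinθ·θ̇² = 13.487340 + -0.624091 − 0.000130 = 12.863119
step 4→5:
  ẍ = (ẋ'−ẋ)/dt = (-1.227761737−-1.090374787)/0.019772 = -6.948561
  θ̈ = (θ̇'−θ̇)/dt = (0.231665042−-0.022096840)/0.019772 = 12.834406
  sinθ=0.067742, cosθ=0.997703
  F = (M+m)·ẍ + m·l·cosθ·θ̈ − m·l·sinθ·θ̇² = -13.778107 + 0.769644 − 0.000002 = -13.008465
step 5→6:
  ẍ = (ẋ'−ẋ)/dt = (-1.112609673−-1.227761737)/0.019772 = 5.823997
  θ̈ = (θ̇'−θ̇)/dt = (0.059626082−0.231665042)/0.019772 = -8.701141
  sinθ=0.067306, cosθ=0.997732
  F = (M+m)·ẍ + m·l·cosθ·θ̈ − m·l·sinθ·θ̇² = 11.548240 + -0.521799 − 0.000217 = 11.026224
step 6→7:
  ẍ = (ẋ'−ẋ)/dt = (-1.221508423−-1.112609673)/0.019772 = -5.507726
  θ̈ = (θ̇'−θ̇)/dt = (0.266672583−0.059626082)/0.019772 = 10.471702
  sinθ=0.071875, cosθ=0.997414
  F = (M+m)·ẍ + m·l·cosθ·θ̈ − m·l·sinθ·θ̇² = -10.921115 + 0.627777 − 0.000015 = -10.293353
step 7→8:
  ẍ = (ẋ'−ẋ)/dt = (-1.313506724−-1.221508423)/0.019772 = -4.652959
  θ̈ = (θ̇'−θ̇)/dt = (0.445613797−0.266672583)/0.019772 = 9.050233
  sinθ=0.073051, cosθ=0.997328
  F = (M+m)·ẍ + m·l·cosθ·θ̈ − m·l·sinθ·θ̇² = -9.226222 + 0.542514 − 0.000312 = -8.684020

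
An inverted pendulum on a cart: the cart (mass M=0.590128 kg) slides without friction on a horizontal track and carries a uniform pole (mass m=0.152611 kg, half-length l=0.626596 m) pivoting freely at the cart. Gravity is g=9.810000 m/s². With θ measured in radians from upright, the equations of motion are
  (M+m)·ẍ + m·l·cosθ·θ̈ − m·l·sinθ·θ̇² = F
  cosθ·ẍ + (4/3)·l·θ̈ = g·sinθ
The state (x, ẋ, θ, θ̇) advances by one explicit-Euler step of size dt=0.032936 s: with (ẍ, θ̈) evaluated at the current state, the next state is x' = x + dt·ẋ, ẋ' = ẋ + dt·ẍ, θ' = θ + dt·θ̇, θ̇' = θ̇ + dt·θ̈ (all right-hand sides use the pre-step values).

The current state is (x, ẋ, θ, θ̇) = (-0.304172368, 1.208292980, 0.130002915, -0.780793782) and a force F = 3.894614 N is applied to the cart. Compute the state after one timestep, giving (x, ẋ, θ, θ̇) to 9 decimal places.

(-0.264376030, 1.404686712, 0.104286691, -0.963747145)

sinθ=0.129637033, cosθ=0.991561516
temp = (F + m·l·θ̇²·sinθ)/(M+m) = (3.894614 + 0.007557449)/0.742739 = 5.253758654
θ̈ = (g·sinθ − cosθ·temp)/(l·(4/3 − m·cos²θ/(M+m))) = -5.554814287
ẍ = temp − m·l·θ̈·cosθ/(M+m) = 5.962889594
Euler: x'=-0.304172368+0.032936·1.208292980=-0.264376030, ẋ'=1.208292980+0.032936·5.962889594=1.404686712
       θ'=0.130002915+0.032936·-0.780793782=0.104286691, θ̇'=-0.780793782+0.032936·-5.554814287=-0.963747145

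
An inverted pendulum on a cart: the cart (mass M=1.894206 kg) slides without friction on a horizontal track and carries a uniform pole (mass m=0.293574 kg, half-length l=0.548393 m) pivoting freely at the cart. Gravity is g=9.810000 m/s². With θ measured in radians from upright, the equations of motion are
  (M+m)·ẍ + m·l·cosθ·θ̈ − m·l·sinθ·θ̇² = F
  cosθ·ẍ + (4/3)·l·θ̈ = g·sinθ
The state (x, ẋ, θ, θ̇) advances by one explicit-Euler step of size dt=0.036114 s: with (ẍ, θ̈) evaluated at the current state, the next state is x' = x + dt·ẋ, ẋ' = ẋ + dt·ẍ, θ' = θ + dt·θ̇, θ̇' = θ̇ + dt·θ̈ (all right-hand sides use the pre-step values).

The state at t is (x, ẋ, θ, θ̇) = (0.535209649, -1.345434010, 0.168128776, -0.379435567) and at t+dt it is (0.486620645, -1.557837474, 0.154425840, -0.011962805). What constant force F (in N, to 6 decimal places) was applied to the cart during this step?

ẍ = (ẋ'−ẋ)/dt = (-1.557837474−-1.345434010)/0.036114 = -5.881472
θ̈ = (θ̇'−θ̇)/dt = (-0.011962805−-0.379435567)/0.036114 = 10.175355
sinθ=0.167338, cosθ=0.985900
F = (M+m)·ẍ + m·l·cosθ·θ̈ − m·l·sinθ·θ̇² = -12.867366 + 1.615071 − 0.003879 = -11.256173

F = -11.256173 N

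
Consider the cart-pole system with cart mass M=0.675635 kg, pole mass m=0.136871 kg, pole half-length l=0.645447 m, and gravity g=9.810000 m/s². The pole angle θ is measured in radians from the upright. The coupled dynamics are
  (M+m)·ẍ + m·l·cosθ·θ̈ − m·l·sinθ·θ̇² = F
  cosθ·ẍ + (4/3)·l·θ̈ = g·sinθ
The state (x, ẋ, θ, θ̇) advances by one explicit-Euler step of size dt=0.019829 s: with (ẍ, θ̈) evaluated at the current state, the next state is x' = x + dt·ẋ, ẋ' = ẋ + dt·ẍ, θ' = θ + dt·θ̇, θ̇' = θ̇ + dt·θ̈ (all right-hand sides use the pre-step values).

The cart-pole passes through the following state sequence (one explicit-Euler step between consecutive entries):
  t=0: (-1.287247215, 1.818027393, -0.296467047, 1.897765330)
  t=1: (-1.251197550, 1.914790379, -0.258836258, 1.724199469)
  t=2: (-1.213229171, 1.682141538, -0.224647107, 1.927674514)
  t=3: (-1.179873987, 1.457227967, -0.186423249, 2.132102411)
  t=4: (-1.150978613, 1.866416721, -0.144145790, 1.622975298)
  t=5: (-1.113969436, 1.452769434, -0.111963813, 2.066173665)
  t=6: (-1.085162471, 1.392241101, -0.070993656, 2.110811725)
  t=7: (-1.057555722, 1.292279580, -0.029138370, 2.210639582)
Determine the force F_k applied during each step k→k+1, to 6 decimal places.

F_0 = 3.318333 N
F_1 = -8.589381 N
F_2 = -8.254960 N
F_3 = 14.612223 N
F_4 = -14.961959 N
F_5 = -2.240421 N
F_6 = -3.624430 N

step 0→1:
  ẍ = (ẋ'−ẋ)/dt = (1.914790379−1.818027393)/0.019829 = 4.879872
  θ̈ = (θ̇'−θ̇)/dt = (1.724199469−1.897765330)/0.019829 = -8.753132
  sinθ=-0.292143, cosθ=0.956375
  F = (M+m)·ẍ + m·l·cosθ·θ̈ − m·l·sinθ·θ̇² = 3.964925 + -0.739543 − -0.092951 = 3.318333
step 1→2:
  ẍ = (ẋ'−ẋ)/dt = (1.682141538−1.914790379)/0.019829 = -11.732757
  θ̈ = (θ̇'−θ̇)/dt = (1.927674514−1.724199469)/0.019829 = 10.261488
  sinθ=-0.255956, cosθ=0.966688
  F = (M+m)·ẍ + m·l·cosθ·θ̈ − m·l·sinθ·θ̇² = -9.532936 + 0.876332 − -0.067222 = -8.589381
step 2→3:
  ẍ = (ẋ'−ẋ)/dt = (1.457227967−1.682141538)/0.019829 = -11.342658
  θ̈ = (θ̇'−θ̇)/dt = (2.132102411−1.927674514)/0.019829 = 10.309541
  sinθ=-0.222762, cosθ=0.974873
  F = (M+m)·ẍ + m·l·cosθ·θ̈ − m·l·sinθ·θ̇² = -9.215978 + 0.887890 − -0.073128 = -8.254960
step 3→4:
  ẍ = (ẋ'−ẋ)/dt = (1.866416721−1.457227967)/0.019829 = 20.635874
  θ̈ = (θ̇'−θ̇)/dt = (1.622975298−2.132102411)/0.019829 = -25.675884
  sinθ=-0.185345, cosθ=0.982673
  F = (M+m)·ẍ + m·l·cosθ·θ̈ − m·l·sinθ·θ̇² = 16.766772 + -2.228983 − -0.074434 = 14.612223
step 4→5:
  ẍ = (ẋ'−ẋ)/dt = (1.452769434−1.866416721)/0.019829 = -20.860724
  θ̈ = (θ̇'−θ̇)/dt = (2.066173665−1.622975298)/0.019829 = 22.351020
  sinθ=-0.143647, cosθ=0.989629
  F = (M+m)·ẍ + m·l·cosθ·θ̈ − m·l·sinθ·θ̇² = -16.949463 + 1.954077 − -0.033427 = -14.961959
step 5→6:
  ẍ = (ẋ'−ẋ)/dt = (1.392241101−1.452769434)/0.019829 = -3.052516
  θ̈ = (θ̇'−θ̇)/dt = (2.110811725−2.066173665)/0.019829 = 2.251150
  sinθ=-0.111730, cosθ=0.993739
  F = (M+m)·ẍ + m·l·cosθ·θ̈ − m·l·sinθ·θ̇² = -2.480187 + 0.197628 − -0.042138 = -2.240421
step 6→7:
  ẍ = (ẋ'−ẋ)/dt = (1.292279580−1.392241101)/0.019829 = -5.041178
  θ̈ = (θ̇'−θ̇)/dt = (2.210639582−2.110811725)/0.019829 = 5.034437
  sinθ=-0.070934, cosθ=0.997481
  F = (M+m)·ẍ + m·l·cosθ·θ̈ − m·l·sinθ·θ̇² = -4.095987 + 0.443637 − -0.027921 = -3.624430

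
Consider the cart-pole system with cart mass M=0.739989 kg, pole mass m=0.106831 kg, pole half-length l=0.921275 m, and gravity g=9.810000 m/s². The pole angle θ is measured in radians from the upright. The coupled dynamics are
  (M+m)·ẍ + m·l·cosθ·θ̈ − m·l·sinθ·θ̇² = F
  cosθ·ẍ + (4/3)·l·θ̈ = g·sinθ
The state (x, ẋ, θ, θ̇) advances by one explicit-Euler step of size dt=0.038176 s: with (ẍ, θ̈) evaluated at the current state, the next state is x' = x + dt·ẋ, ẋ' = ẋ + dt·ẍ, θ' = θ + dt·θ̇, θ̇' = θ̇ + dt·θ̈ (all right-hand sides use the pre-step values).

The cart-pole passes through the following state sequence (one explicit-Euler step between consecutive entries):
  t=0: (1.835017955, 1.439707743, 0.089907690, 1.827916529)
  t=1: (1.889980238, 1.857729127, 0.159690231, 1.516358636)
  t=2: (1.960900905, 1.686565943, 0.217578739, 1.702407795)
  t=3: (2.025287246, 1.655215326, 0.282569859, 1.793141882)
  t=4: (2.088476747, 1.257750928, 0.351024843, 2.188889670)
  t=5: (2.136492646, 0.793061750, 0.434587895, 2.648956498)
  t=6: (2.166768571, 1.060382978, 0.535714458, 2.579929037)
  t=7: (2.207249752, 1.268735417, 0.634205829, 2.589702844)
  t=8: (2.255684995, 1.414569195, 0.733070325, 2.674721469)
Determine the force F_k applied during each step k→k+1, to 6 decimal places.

step 0→1:
  ẍ = (ẋ'−ẋ)/dt = (1.857729127−1.439707743)/0.038176 = 10.949848
  θ̈ = (θ̇'−θ̇)/dt = (1.516358636−1.827916529)/0.038176 = -8.161093
  sinθ=0.089787, cosθ=0.995961
  F = (M+m)·ẍ + m·l·cosθ·θ̈ − m·l·sinθ·θ̇² = 9.272550 + -0.799977 − 0.029526 = 8.443047
step 1→2:
  ẍ = (ẋ'−ẋ)/dt = (1.686565943−1.857729127)/0.038176 = -4.483528
  θ̈ = (θ̇'−θ̇)/dt = (1.702407795−1.516358636)/0.038176 = 4.873459
  sinθ=0.159012, cosθ=0.987277
  F = (M+m)·ẍ + m·l·cosθ·θ̈ − m·l·sinθ·θ̇² = -3.796742 + 0.473547 − 0.035985 = -3.359180
step 2→3:
  ẍ = (ẋ'−ẋ)/dt = (1.655215326−1.686565943)/0.038176 = -0.821213
  θ̈ = (θ̇'−θ̇)/dt = (1.793141882−1.702407795)/0.038176 = 2.376731
  sinθ=0.215866, cosθ=0.976423
  F = (M+m)·ẍ + m·l·cosθ·θ̈ − m·l·sinθ·θ̇² = -0.695419 + 0.228404 − 0.061574 = -0.528589
step 3→4:
  ẍ = (ẋ'−ẋ)/dt = (1.257750928−1.655215326)/0.038176 = -10.411368
  θ̈ = (θ̇'−θ̇)/dt = (2.188889670−1.793141882)/0.038176 = 10.366403
  sinθ=0.278825, cosθ=0.960342
  F = (M+m)·ẍ + m·l·cosθ·θ̈ − m·l·sinθ·θ̇² = -8.816555 + 0.979807 − 0.088236 = -7.924984
step 4→5:
  ẍ = (ẋ'−ẋ)/dt = (0.793061750−1.257750928)/0.038176 = -12.172286
  θ̈ = (θ̇'−θ̇)/dt = (2.648956498−2.188889670)/0.038176 = 12.051206
  sinθ=0.343860, cosθ=0.939021
  F = (M+m)·ẍ + m·l·cosθ·θ̈ − m·l·sinθ·θ̇² = -10.307735 + 1.113762 − 0.162150 = -9.356123
step 5→6:
  ẍ = (ẋ'−ẋ)/dt = (1.060382978−0.793061750)/0.038176 = 7.002337
  θ̈ = (θ̇'−θ̇)/dt = (2.579929037−2.648956498)/0.038176 = -1.808138
  sinθ=0.421037, cosθ=0.907044
  F = (M+m)·ẍ + m·l·cosθ·θ̈ − m·l·sinθ·θ̇² = 5.929719 + -0.161416 − 0.290774 = 5.477529
step 6→7:
  ẍ = (ẋ'−ẋ)/dt = (1.268735417−1.060382978)/0.038176 = 5.457681
  θ̈ = (θ̇'−θ̇)/dt = (2.589702844−2.579929037)/0.038176 = 0.256020
  sinθ=0.510456, cosθ=0.859904
  F = (M+m)·ẍ + m·l·cosθ·θ̈ − m·l·sinθ·θ̇² = 4.621674 + 0.021668 − 0.334395 = 4.308946
step 7→8:
  ẍ = (ẋ'−ẋ)/dt = (1.414569195−1.268735417)/0.038176 = 3.820038
  θ̈ = (θ̇'−θ̇)/dt = (2.674721469−2.589702844)/0.038176 = 2.227018
  sinθ=0.592538, cosθ=0.805543
  F = (M+m)·ẍ + m·l·cosθ·θ̈ − m·l·sinθ·θ̇² = 3.234885 + 0.176563 − 0.391113 = 3.020334

F_0 = 8.443047 N
F_1 = -3.359180 N
F_2 = -0.528589 N
F_3 = -7.924984 N
F_4 = -9.356123 N
F_5 = 5.477529 N
F_6 = 4.308946 N
F_7 = 3.020334 N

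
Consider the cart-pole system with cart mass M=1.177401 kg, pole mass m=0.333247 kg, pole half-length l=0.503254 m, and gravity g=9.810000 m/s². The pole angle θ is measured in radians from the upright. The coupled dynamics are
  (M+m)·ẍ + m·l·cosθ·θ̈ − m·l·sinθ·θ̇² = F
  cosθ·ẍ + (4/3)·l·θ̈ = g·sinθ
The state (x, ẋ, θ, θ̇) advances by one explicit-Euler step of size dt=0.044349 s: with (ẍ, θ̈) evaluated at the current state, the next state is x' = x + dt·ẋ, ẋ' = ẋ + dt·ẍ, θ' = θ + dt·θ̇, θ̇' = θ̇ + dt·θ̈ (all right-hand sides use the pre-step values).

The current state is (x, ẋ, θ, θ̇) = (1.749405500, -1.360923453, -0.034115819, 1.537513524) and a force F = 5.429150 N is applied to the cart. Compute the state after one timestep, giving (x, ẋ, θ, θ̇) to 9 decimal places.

sinθ=-0.034109202, cosθ=0.999418112
temp = (F + m·l·θ̇²·sinθ)/(M+m) = (5.429150 + -0.013522685)/1.510648 = 3.584969705
θ̈ = (g·sinθ − cosθ·temp)/(l·(4/3 − m·cos²θ/(M+m))) = -6.994061492
ẍ = temp − m·l·θ̈·cosθ/(M+m) = 4.360978898
Euler: x'=1.749405500+0.044349·-1.360923453=1.689049906, ẋ'=-1.360923453+0.044349·4.360978898=-1.167518400
       θ'=-0.034115819+0.044349·1.537513524=0.034071368, θ̇'=1.537513524+0.044349·-6.994061492=1.227333891

(1.689049906, -1.167518400, 0.034071368, 1.227333891)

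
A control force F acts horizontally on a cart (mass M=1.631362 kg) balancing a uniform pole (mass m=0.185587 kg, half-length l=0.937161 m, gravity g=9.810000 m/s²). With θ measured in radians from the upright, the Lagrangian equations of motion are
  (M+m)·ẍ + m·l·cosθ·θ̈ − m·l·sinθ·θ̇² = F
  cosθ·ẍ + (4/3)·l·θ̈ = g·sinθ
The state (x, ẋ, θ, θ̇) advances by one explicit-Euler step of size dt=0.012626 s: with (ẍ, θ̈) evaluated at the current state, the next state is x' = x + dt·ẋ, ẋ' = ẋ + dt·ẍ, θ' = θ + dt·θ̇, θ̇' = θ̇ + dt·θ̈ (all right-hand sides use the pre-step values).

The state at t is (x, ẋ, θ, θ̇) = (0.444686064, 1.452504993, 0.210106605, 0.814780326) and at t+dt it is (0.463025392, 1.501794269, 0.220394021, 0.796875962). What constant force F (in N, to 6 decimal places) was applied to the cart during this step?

F = 6.827698 N

ẍ = (ẋ'−ẋ)/dt = (1.501794269−1.452504993)/0.012626 = 3.903792
θ̈ = (θ̇'−θ̇)/dt = (0.796875962−0.814780326)/0.012626 = -1.418055
sinθ=0.208564, cosθ=0.978009
F = (M+m)·ẍ + m·l·cosθ·θ̈ − m·l·sinθ·θ̇² = 7.092991 + -0.241211 − 0.024081 = 6.827698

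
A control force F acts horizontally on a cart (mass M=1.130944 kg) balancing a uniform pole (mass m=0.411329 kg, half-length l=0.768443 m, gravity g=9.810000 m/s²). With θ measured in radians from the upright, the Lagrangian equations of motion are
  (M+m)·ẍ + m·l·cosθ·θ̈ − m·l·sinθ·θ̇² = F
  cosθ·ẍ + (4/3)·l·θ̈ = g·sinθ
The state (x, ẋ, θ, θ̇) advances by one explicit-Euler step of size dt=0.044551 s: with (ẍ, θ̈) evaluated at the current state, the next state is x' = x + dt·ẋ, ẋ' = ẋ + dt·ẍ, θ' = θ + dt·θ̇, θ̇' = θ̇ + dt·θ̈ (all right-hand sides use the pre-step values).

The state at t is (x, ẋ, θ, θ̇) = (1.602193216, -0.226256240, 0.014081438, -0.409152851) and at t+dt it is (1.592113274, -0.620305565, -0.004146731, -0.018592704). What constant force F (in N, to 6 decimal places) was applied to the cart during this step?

F = -10.871309 N

ẍ = (ẋ'−ẋ)/dt = (-0.620305565−-0.226256240)/0.044551 = -8.844904
θ̈ = (θ̇'−θ̇)/dt = (-0.018592704−-0.409152851)/0.044551 = 8.766585
sinθ=0.014081, cosθ=0.999901
F = (M+m)·ẍ + m·l·cosθ·θ̈ − m·l·sinθ·θ̇² = -13.641257 + 2.770693 − 0.000745 = -10.871309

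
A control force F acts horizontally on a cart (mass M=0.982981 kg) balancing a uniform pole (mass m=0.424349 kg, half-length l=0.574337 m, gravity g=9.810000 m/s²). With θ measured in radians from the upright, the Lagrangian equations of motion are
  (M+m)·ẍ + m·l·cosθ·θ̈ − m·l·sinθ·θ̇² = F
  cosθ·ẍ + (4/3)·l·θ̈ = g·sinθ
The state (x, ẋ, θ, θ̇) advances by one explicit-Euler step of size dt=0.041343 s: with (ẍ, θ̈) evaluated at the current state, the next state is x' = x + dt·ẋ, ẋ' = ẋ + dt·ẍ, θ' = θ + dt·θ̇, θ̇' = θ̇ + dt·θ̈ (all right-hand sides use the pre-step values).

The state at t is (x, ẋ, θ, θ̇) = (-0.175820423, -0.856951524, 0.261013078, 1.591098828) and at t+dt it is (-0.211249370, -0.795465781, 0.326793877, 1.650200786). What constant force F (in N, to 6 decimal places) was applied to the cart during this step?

ẍ = (ẋ'−ẋ)/dt = (-0.795465781−-0.856951524)/0.041343 = 1.487210
θ̈ = (θ̇'−θ̇)/dt = (1.650200786−1.591098828)/0.041343 = 1.429552
sinθ=0.258059, cosθ=0.966129
F = (M+m)·ẍ + m·l·cosθ·θ̈ − m·l·sinθ·θ̇² = 2.092996 + 0.336608 − 0.159222 = 2.270382

F = 2.270382 N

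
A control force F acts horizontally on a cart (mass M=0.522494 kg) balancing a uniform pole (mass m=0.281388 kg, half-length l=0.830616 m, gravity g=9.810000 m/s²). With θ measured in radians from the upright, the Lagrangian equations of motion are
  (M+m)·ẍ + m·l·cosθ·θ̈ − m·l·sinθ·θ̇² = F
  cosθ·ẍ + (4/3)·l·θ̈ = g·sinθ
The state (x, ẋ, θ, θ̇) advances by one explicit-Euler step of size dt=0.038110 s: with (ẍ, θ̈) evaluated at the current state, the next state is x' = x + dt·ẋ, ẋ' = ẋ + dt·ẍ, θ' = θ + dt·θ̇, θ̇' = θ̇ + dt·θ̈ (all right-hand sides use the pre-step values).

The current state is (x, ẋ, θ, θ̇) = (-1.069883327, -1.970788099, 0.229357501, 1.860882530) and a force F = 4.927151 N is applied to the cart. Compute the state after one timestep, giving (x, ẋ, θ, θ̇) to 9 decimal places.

sinθ=0.227351897, cosθ=0.973812669
temp = (F + m·l·θ̇²·sinθ)/(M+m) = (4.927151 + 0.184010398)/0.803882 = 6.358099072
θ̈ = (g·sinθ − cosθ·temp)/(l·(4/3 − m·cos²θ/(M+m))) = -4.762462160
ẍ = temp − m·l·θ̈·cosθ/(M+m) = 7.706504585
Euler: x'=-1.069883327+0.038110·-1.970788099=-1.144990061, ẋ'=-1.970788099+0.038110·7.706504585=-1.677093209
       θ'=0.229357501+0.038110·1.860882530=0.300275734, θ̇'=1.860882530+0.038110·-4.762462160=1.679385097

(-1.144990061, -1.677093209, 0.300275734, 1.679385097)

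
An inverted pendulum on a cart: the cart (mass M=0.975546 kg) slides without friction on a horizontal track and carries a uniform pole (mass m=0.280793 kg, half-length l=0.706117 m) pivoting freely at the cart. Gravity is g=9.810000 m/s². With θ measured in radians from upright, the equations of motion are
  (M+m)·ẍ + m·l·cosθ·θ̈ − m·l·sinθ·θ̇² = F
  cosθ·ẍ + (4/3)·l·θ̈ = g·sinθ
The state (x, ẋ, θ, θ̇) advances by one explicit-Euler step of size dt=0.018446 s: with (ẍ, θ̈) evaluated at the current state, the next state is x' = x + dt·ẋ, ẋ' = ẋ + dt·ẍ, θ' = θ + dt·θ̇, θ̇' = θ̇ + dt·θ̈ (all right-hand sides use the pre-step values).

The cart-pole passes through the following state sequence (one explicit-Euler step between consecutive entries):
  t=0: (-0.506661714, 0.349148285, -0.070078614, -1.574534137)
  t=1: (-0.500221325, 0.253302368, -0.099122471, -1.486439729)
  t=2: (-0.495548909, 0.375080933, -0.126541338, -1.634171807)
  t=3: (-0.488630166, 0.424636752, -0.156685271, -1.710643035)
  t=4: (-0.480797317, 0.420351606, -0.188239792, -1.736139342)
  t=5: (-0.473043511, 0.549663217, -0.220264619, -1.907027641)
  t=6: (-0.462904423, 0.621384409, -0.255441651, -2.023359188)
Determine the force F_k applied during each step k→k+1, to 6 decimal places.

F_0 = -5.548966 N
F_1 = 6.757421 N
F_2 = 2.626619 N
F_3 = -0.472017 N
F_4 = 7.114722 N
F_5 = 3.822189 N

step 0→1:
  ẍ = (ẋ'−ẋ)/dt = (0.253302368−0.349148285)/0.018446 = -5.196027
  θ̈ = (θ̇'−θ̇)/dt = (-1.486439729−-1.574534137)/0.018446 = 4.775800
  sinθ=-0.070021, cosθ=0.997545
  F = (M+m)·ẍ + m·l·cosθ·θ̈ − m·l·sinθ·θ̇² = -6.527972 + 0.944587 − -0.034419 = -5.548966
step 1→2:
  ẍ = (ẋ'−ẋ)/dt = (0.375080933−0.253302368)/0.018446 = 6.601896
  θ̈ = (θ̇'−θ̇)/dt = (-1.634171807−-1.486439729)/0.018446 = -8.008895
  sinθ=-0.098960, cosθ=0.995091
  F = (M+m)·ẍ + m·l·cosθ·θ̈ − m·l·sinθ·θ̇² = 8.294219 + -1.580151 − -0.043353 = 6.757421
step 2→3:
  ẍ = (ẋ'−ẋ)/dt = (0.424636752−0.375080933)/0.018446 = 2.686535
  θ̈ = (θ̇'−θ̇)/dt = (-1.710643035−-1.634171807)/0.018446 = -4.145681
  sinθ=-0.126204, cosθ=0.992004
  F = (M+m)·ẍ + m·l·cosθ·θ̈ − m·l·sinθ·θ̇² = 3.375198 + -0.815403 − -0.066824 = 2.626619
step 3→4:
  ẍ = (ẋ'−ẋ)/dt = (0.420351606−0.424636752)/0.018446 = -0.232308
  θ̈ = (θ̇'−θ̇)/dt = (-1.736139342−-1.710643035)/0.018446 = -1.382213
  sinθ=-0.156045, cosθ=0.987750
  F = (M+m)·ẍ + m·l·cosθ·θ̈ − m·l·sinθ·θ̇² = -0.291857 + -0.270698 − -0.090538 = -0.472017
step 4→5:
  ẍ = (ẋ'−ẋ)/dt = (0.549663217−0.420351606)/0.018446 = 7.010279
  θ̈ = (θ̇'−θ̇)/dt = (-1.907027641−-1.736139342)/0.018446 = -9.264247
  sinθ=-0.187130, cosθ=0.982335
  F = (M+m)·ẍ + m·l·cosθ·θ̈ − m·l·sinθ·θ̇² = 8.807287 + -1.804400 − -0.111834 = 7.114722
step 5→6:
  ẍ = (ẋ'−ẋ)/dt = (0.621384409−0.549663217)/0.018446 = 3.888170
  θ̈ = (θ̇'−θ̇)/dt = (-2.023359188−-1.907027641)/0.018446 = -6.306600
  sinθ=-0.218488, cosθ=0.975840
  F = (M+m)·ẍ + m·l·cosθ·θ̈ − m·l·sinθ·θ̇² = 4.884860 + -1.220216 − -0.157545 = 3.822189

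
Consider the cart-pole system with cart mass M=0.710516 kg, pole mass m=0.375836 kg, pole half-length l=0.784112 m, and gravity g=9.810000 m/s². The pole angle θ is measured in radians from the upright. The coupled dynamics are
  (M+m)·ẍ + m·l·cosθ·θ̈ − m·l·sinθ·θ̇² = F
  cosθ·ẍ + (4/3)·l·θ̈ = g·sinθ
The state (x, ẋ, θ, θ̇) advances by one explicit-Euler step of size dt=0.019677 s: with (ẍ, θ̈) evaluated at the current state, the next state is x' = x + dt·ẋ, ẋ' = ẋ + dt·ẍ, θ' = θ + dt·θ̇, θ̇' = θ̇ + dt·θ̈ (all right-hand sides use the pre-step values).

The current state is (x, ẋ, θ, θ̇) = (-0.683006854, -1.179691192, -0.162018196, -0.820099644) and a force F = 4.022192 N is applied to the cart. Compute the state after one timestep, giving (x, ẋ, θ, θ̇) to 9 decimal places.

(-0.706219638, -1.072304353, -0.178155297, -0.951252867)

sinθ=-0.161310299, cosθ=0.986903738
temp = (F + m·l·θ̇²·sinθ)/(M+m) = (4.022192 + -0.031972148)/1.086352 = 3.673045064
θ̈ = (g·sinθ − cosθ·temp)/(l·(4/3 − m·cos²θ/(M+m))) = -6.665305833
ẍ = temp − m·l·θ̈·cosθ/(M+m) = 5.457480277
Euler: x'=-0.683006854+0.019677·-1.179691192=-0.706219638, ẋ'=-1.179691192+0.019677·5.457480277=-1.072304353
       θ'=-0.162018196+0.019677·-0.820099644=-0.178155297, θ̇'=-0.820099644+0.019677·-6.665305833=-0.951252867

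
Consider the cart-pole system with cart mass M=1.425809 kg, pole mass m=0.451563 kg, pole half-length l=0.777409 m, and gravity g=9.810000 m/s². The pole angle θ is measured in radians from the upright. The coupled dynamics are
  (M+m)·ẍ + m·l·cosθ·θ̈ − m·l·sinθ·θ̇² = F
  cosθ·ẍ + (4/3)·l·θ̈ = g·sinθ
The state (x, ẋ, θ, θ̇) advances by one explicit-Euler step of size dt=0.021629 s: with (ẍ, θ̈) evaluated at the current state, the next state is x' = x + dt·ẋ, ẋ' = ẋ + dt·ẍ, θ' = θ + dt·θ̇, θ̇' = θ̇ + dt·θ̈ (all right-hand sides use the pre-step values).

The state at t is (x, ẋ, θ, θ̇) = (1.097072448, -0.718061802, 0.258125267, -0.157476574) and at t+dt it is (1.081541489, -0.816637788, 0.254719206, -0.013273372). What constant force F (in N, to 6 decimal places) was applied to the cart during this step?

F = -6.295555 N

ẍ = (ẋ'−ẋ)/dt = (-0.816637788−-0.718061802)/0.021629 = -4.557584
θ̈ = (θ̇'−θ̇)/dt = (-0.013273372−-0.157476574)/0.021629 = 6.667123
sinθ=0.255268, cosθ=0.966870
F = (M+m)·ẍ + m·l·cosθ·θ̈ − m·l·sinθ·θ̇² = -8.556281 + 2.262948 − 0.002222 = -6.295555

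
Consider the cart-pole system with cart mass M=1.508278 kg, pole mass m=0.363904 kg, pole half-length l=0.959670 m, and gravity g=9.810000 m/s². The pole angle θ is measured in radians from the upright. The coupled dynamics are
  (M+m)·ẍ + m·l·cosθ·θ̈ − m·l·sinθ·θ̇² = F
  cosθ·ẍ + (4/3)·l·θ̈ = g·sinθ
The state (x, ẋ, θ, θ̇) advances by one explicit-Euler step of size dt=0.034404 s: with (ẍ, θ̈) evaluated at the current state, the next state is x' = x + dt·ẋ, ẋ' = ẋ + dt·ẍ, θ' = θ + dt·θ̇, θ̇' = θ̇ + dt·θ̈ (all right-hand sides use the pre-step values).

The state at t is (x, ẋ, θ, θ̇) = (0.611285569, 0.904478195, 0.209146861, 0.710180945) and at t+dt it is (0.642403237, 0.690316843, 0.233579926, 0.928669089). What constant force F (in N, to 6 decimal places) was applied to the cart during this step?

ẍ = (ẋ'−ẋ)/dt = (0.690316843−0.904478195)/0.034404 = -6.224897
θ̈ = (θ̇'−θ̇)/dt = (0.928669089−0.710180945)/0.034404 = 6.350661
sinθ=0.207625, cosθ=0.978208
F = (M+m)·ẍ + m·l·cosθ·θ̈ − m·l·sinθ·θ̇² = -11.654140 + 2.169497 − 0.036570 = -9.521213

F = -9.521213 N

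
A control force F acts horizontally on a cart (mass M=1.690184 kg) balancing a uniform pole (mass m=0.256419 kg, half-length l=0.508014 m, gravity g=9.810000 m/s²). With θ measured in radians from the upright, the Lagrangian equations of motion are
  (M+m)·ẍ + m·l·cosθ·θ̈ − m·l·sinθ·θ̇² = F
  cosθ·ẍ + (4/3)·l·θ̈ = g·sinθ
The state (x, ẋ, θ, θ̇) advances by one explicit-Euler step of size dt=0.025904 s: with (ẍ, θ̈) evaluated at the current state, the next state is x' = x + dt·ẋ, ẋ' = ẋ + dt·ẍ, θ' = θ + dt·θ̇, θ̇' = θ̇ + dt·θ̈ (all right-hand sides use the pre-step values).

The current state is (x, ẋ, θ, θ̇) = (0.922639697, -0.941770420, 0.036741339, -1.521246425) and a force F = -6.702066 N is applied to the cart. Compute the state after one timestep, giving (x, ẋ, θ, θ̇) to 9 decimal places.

(0.898244076, -1.041578121, -0.002665028, -1.360215107)

sinθ=0.036733073, cosθ=0.999325113
temp = (F + m·l·θ̇²·sinθ)/(M+m) = (-6.702066 + 0.011073433)/1.946603 = -3.437266133
θ̈ = (g·sinθ − cosθ·temp)/(l·(4/3 − m·cos²θ/(M+m))) = 6.216465349
ẍ = temp − m·l·θ̈·cosθ/(M+m) = -3.852984118
Euler: x'=0.922639697+0.025904·-0.941770420=0.898244076, ẋ'=-0.941770420+0.025904·-3.852984118=-1.041578121
       θ'=0.036741339+0.025904·-1.521246425=-0.002665028, θ̇'=-1.521246425+0.025904·6.216465349=-1.360215107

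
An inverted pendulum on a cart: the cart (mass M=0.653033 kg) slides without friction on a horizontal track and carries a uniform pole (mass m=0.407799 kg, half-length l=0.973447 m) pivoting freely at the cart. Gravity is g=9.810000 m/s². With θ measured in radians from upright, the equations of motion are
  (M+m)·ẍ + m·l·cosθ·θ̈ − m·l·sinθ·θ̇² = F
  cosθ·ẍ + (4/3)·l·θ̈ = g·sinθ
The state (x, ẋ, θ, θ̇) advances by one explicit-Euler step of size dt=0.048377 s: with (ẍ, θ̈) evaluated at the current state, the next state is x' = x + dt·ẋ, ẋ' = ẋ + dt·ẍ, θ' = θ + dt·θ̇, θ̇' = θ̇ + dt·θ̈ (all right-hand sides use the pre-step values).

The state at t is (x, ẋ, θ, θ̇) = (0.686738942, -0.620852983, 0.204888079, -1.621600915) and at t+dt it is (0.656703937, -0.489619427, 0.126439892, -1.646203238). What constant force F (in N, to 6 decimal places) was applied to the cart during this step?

ẍ = (ẋ'−ẋ)/dt = (-0.489619427−-0.620852983)/0.048377 = 2.712726
θ̈ = (θ̇'−θ̇)/dt = (-1.646203238−-1.621600915)/0.048377 = -0.508554
sinθ=0.203458, cosθ=0.979084
F = (M+m)·ẍ + m·l·cosθ·θ̈ − m·l·sinθ·θ̇² = 2.877747 + -0.197658 − 0.212383 = 2.467705

F = 2.467705 N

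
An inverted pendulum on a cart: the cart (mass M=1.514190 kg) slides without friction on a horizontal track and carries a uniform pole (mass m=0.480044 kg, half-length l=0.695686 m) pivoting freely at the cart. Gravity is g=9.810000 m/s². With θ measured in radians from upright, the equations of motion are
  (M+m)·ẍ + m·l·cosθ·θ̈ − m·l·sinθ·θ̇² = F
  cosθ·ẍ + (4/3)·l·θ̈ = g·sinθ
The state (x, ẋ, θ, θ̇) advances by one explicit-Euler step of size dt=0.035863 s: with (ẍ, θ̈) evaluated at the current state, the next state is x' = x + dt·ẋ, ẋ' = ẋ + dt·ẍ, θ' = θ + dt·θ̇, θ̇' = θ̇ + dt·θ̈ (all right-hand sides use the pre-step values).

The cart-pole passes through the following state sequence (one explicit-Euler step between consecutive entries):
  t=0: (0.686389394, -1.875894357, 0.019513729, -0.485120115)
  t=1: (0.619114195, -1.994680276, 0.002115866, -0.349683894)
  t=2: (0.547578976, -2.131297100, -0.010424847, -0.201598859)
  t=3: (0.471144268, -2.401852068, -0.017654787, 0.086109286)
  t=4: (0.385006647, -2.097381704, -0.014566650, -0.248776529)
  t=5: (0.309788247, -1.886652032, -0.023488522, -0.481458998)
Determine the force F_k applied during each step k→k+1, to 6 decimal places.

F_0 = -5.345907 N
F_1 = -6.217959 N
F_2 = -12.365588 N
F_3 = 13.812724 N
F_4 = 9.551814 N

step 0→1:
  ẍ = (ẋ'−ẋ)/dt = (-1.994680276−-1.875894357)/0.035863 = -3.312214
  θ̈ = (θ̇'−θ̇)/dt = (-0.349683894−-0.485120115)/0.035863 = 3.776489
  sinθ=0.019512, cosθ=0.999810
  F = (M+m)·ẍ + m·l·cosθ·θ̈ − m·l·sinθ·θ̇² = -6.605329 + 1.260956 − 0.001534 = -5.345907
step 1→2:
  ẍ = (ẋ'−ẋ)/dt = (-2.131297100−-1.994680276)/0.035863 = -3.809409
  θ̈ = (θ̇'−θ̇)/dt = (-0.201598859−-0.349683894)/0.035863 = 4.129187
  sinθ=0.002116, cosθ=0.999998
  F = (M+m)·ẍ + m·l·cosθ·θ̈ − m·l·sinθ·θ̇² = -7.596852 + 1.378980 − 0.000086 = -6.217959
step 2→3:
  ẍ = (ẋ'−ẋ)/dt = (-2.401852068−-2.131297100)/0.035863 = -7.544125
  θ̈ = (θ̇'−θ̇)/dt = (0.086109286−-0.201598859)/0.035863 = 8.022423
  sinθ=-0.010425, cosθ=0.999946
  F = (M+m)·ẍ + m·l·cosθ·θ̈ − m·l·sinθ·θ̇² = -15.044751 + 2.679022 − -0.000141 = -12.365588
step 3→4:
  ẍ = (ẋ'−ẋ)/dt = (-2.097381704−-2.401852068)/0.035863 = 8.489819
  θ̈ = (θ̇'−θ̇)/dt = (-0.248776529−0.086109286)/0.035863 = -9.337920
  sinθ=-0.017654, cosθ=0.999844
  F = (M+m)·ẍ + m·l·cosθ·θ̈ − m·l·sinθ·θ̇² = 16.930685 + -3.118005 − -0.000044 = 13.812724
step 4→5:
  ẍ = (ẋ'−ẋ)/dt = (-1.886652032−-2.097381704)/0.035863 = 5.875963
  θ̈ = (θ̇'−θ̇)/dt = (-0.481458998−-0.248776529)/0.035863 = -6.488093
  sinθ=-0.014566, cosθ=0.999894
  F = (M+m)·ẍ + m·l·cosθ·θ̈ − m·l·sinθ·θ̇² = 11.718046 + -2.166533 − -0.000301 = 9.551814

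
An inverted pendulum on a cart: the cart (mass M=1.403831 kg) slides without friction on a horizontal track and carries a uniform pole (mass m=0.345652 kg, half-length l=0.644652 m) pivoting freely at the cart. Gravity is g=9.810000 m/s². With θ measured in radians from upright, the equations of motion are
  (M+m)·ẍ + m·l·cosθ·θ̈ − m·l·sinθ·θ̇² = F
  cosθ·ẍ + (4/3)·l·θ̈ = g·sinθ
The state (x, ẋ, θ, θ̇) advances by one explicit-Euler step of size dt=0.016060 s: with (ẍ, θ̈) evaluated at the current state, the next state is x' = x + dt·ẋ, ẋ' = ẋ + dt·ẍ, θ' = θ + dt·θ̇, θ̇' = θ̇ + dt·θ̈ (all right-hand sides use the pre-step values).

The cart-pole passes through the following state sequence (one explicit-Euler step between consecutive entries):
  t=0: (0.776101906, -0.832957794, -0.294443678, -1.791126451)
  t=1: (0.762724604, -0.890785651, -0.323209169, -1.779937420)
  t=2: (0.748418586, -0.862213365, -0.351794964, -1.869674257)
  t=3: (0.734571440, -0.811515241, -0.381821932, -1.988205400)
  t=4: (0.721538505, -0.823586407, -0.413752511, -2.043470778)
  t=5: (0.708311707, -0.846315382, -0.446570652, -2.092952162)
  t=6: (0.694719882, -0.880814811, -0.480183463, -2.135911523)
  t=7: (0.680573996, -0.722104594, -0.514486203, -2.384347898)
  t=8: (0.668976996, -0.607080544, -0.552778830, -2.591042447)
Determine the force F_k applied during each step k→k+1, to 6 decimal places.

step 0→1:
  ẍ = (ẋ'−ẋ)/dt = (-0.890785651−-0.832957794)/0.016060 = -3.600738
  θ̈ = (θ̇'−θ̇)/dt = (-1.779937420−-1.791126451)/0.016060 = 0.696702
  sinθ=-0.290208, cosθ=0.956964
  F = (M+m)·ẍ + m·l·cosθ·θ̈ − m·l·sinθ·θ̇² = -6.299430 + 0.148562 − -0.207456 = -5.943413
step 1→2:
  ẍ = (ẋ'−ẋ)/dt = (-0.862213365−-0.890785651)/0.016060 = 1.779096
  θ̈ = (θ̇'−θ̇)/dt = (-1.869674257−-1.779937420)/0.016060 = -5.587599
  sinθ=-0.317611, cosθ=0.948221
  F = (M+m)·ẍ + m·l·cosθ·θ̈ − m·l·sinθ·θ̇² = 3.112499 + -1.180590 − -0.224218 = 2.156126
step 2→3:
  ẍ = (ẋ'−ẋ)/dt = (-0.811515241−-0.862213365)/0.016060 = 3.156795
  θ̈ = (θ̇'−θ̇)/dt = (-1.988205400−-1.869674257)/0.016060 = -7.380520
  sinθ=-0.344583, cosθ=0.938756
  F = (M+m)·ẍ + m·l·cosθ·θ̈ − m·l·sinθ·θ̇² = 5.522759 + -1.543846 − -0.268405 = 4.247318
step 3→4:
  ẍ = (ẋ'−ẋ)/dt = (-0.823586407−-0.811515241)/0.016060 = -0.751629
  θ̈ = (θ̇'−θ̇)/dt = (-2.043470778−-1.988205400)/0.016060 = -3.441182
  sinθ=-0.372612, cosθ=0.927987
  F = (M+m)·ẍ + m·l·cosθ·θ̈ − m·l·sinθ·θ̇² = -1.314963 + -0.711564 − -0.328204 = -1.698323
step 4→5:
  ẍ = (ẋ'−ẋ)/dt = (-0.846315382−-0.823586407)/0.016060 = -1.415254
  θ̈ = (θ̇'−θ̇)/dt = (-2.092952162−-2.043470778)/0.016060 = -3.081033
  sinθ=-0.402048, cosθ=0.915619
  F = (M+m)·ẍ + m·l·cosθ·θ̈ − m·l·sinθ·θ̇² = -2.475962 + -0.628601 − -0.374093 = -2.730471
step 5→6:
  ẍ = (ẋ'−ẋ)/dt = (-0.880814811−-0.846315382)/0.016060 = -2.148159
  θ̈ = (θ̇'−θ̇)/dt = (-2.135911523−-2.092952162)/0.016060 = -2.674929
  sinθ=-0.431875, cosθ=0.901933
  F = (M+m)·ẍ + m·l·cosθ·θ̈ − m·l·sinθ·θ̇² = -3.758167 + -0.537590 − -0.421542 = -3.874215
step 6→7:
  ẍ = (ẋ'−ẋ)/dt = (-0.722104594−-0.880814811)/0.016060 = 9.882330
  θ̈ = (θ̇'−θ̇)/dt = (-2.384347898−-2.135911523)/0.016060 = -15.469264
  sinθ=-0.461942, cosθ=0.886910
  F = (M+m)·ẍ + m·l·cosθ·θ̈ − m·l·sinθ·θ̇² = 17.288968 + -3.057129 − -0.469589 = 14.701429
step 7→8:
  ẍ = (ẋ'−ẋ)/dt = (-0.607080544−-0.722104594)/0.016060 = 7.162145
  θ̈ = (θ̇'−θ̇)/dt = (-2.591042447−-2.384347898)/0.016060 = -12.870146
  sinθ=-0.492088, cosθ=0.870546
  F = (M+m)·ẍ + m·l·cosθ·θ̈ − m·l·sinθ·θ̇² = 12.530051 + -2.496545 − -0.623370 = 10.656876

F_0 = -5.943413 N
F_1 = 2.156126 N
F_2 = 4.247318 N
F_3 = -1.698323 N
F_4 = -2.730471 N
F_5 = -3.874215 N
F_6 = 14.701429 N
F_7 = 10.656876 N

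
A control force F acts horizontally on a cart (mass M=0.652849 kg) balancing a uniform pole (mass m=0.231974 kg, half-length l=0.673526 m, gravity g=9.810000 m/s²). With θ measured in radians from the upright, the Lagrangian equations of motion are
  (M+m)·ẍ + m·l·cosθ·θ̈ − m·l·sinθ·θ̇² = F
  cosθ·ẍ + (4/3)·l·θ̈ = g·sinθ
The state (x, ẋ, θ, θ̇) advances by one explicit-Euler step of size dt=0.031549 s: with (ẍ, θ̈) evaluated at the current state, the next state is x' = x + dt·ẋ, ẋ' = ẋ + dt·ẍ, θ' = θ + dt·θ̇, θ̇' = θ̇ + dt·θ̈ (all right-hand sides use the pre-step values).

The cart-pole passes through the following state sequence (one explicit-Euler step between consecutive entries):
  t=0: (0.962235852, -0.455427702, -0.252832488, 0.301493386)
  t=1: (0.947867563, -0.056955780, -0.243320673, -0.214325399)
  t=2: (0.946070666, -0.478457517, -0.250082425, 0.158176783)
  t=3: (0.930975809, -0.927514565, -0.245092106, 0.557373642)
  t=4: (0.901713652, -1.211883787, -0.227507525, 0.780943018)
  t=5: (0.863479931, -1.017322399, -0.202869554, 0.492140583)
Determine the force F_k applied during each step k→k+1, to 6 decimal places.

step 0→1:
  ẍ = (ẋ'−ẋ)/dt = (-0.056955780−-0.455427702)/0.031549 = 12.630255
  θ̈ = (θ̇'−θ̇)/dt = (-0.214325399−0.301493386)/0.031549 = -16.349767
  sinθ=-0.250147, cosθ=0.968208
  F = (M+m)·ẍ + m·l·cosθ·θ̈ − m·l·sinθ·θ̇² = 11.175540 + -2.473283 − -0.003553 = 8.705810
step 1→2:
  ẍ = (ẋ'−ẋ)/dt = (-0.478457517−-0.056955780)/0.031549 = -13.360225
  θ̈ = (θ̇'−θ̇)/dt = (0.158176783−-0.214325399)/0.031549 = 11.807100
  sinθ=-0.240927, cosθ=0.970543
  F = (M+m)·ẍ + m·l·cosθ·θ̈ − m·l·sinθ·θ̇² = -11.821434 + 1.790407 − -0.001729 = -10.029298
step 2→3:
  ẍ = (ẋ'−ẋ)/dt = (-0.927514565−-0.478457517)/0.031549 = -14.233638
  θ̈ = (θ̇'−θ̇)/dt = (0.557373642−0.158176783)/0.031549 = 12.653233
  sinθ=-0.247484, cosθ=0.968892
  F = (M+m)·ẍ + m·l·cosθ·θ̈ − m·l·sinθ·θ̇² = -12.594250 + 1.915449 − -0.000967 = -10.677834
step 3→4:
  ẍ = (ẋ'−ẋ)/dt = (-1.211883787−-0.927514565)/0.031549 = -9.013573
  θ̈ = (θ̇'−θ̇)/dt = (0.780943018−0.557373642)/0.031549 = 7.086417
  sinθ=-0.242646, cosθ=0.970115
  F = (M+m)·ẍ + m·l·cosθ·θ̈ − m·l·sinθ·θ̇² = -7.975417 + 1.074097 − -0.011778 = -6.889542
step 4→5:
  ẍ = (ẋ'−ẋ)/dt = (-1.017322399−-1.211883787)/0.031549 = 6.166959
  θ̈ = (θ̇'−θ̇)/dt = (0.492140583−0.780943018)/0.031549 = -9.154092
  sinθ=-0.225550, cosθ=0.974232
  F = (M+m)·ẍ + m·l·cosθ·θ̈ − m·l·sinθ·θ̇² = 5.456667 + -1.393385 − -0.021492 = 4.084774

F_0 = 8.705810 N
F_1 = -10.029298 N
F_2 = -10.677834 N
F_3 = -6.889542 N
F_4 = 4.084774 N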